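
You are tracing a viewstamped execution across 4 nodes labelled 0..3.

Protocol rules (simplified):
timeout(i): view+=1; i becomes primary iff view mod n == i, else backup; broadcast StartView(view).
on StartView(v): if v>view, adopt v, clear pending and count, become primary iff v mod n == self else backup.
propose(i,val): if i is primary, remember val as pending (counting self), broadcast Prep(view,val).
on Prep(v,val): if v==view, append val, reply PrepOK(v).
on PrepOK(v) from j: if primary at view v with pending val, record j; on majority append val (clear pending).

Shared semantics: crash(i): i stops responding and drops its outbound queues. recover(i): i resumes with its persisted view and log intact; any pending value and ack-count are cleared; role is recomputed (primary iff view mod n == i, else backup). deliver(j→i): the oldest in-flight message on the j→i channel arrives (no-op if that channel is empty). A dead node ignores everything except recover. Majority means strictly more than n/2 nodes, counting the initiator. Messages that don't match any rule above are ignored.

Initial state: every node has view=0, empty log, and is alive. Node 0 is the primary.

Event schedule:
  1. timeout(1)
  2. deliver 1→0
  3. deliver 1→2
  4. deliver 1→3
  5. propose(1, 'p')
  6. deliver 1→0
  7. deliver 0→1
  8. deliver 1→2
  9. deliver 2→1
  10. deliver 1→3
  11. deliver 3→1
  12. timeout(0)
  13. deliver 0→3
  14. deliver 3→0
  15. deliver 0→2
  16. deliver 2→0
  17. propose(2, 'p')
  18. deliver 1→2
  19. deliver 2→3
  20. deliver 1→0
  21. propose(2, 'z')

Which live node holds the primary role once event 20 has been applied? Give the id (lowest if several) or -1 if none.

e1 timeout(1): 1[prim,v=1,-]
e2 deliver 1→0: 0[back,v=1,-]
e3 deliver 1→2: 2[back,v=1,-]
e4 deliver 1→3: 3[back,v=1,-]
e5 propose(1,'p'): ·
e6 deliver 1→0: 0[back,v=1,p]
e7 deliver 0→1: ·
e8 deliver 1→2: 2[back,v=1,p]
e9 deliver 2→1: 1[prim,v=1,p]
e10 deliver 1→3: 3[back,v=1,p]
e11 deliver 3→1: ·
e12 timeout(0): 0[back,v=2,p]
e13 deliver 0→3: 3[back,v=2,p]
e14 deliver 3→0: ·
e15 deliver 0→2: 2[prim,v=2,p]
e16 deliver 2→0: ·
e17 propose(2,'p'): ·
e18 deliver 1→2: ·
e19 deliver 2→3: 3[back,v=2,p,p]
e20 deliver 1→0: ·

1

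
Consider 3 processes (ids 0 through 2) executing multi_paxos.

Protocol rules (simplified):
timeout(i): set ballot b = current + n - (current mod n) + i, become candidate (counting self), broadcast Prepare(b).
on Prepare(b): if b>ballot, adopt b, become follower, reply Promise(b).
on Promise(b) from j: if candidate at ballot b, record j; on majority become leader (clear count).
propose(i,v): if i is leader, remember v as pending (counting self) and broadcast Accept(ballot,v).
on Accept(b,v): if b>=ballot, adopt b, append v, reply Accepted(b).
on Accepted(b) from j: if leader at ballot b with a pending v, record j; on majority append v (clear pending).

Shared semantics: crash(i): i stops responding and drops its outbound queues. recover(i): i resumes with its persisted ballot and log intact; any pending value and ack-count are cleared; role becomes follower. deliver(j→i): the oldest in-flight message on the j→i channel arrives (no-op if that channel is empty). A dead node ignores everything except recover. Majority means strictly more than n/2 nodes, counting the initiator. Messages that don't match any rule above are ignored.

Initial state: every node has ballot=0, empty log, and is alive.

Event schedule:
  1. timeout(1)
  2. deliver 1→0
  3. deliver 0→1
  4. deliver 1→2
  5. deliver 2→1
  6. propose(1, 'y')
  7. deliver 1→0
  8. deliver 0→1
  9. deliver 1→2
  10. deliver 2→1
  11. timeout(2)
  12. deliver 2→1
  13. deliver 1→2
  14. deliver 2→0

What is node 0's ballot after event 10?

4

[1] timeout(1) → N1(cand b4 [-])
[2] deliver 1→0 → N0(foll b4 [-])
[3] deliver 0→1 → N1(lead b4 [-])
[4] deliver 1→2 → N2(foll b4 [-])
[5] deliver 2→1 → ∅
[6] propose(1,'y') → ∅
[7] deliver 1→0 → N0(foll b4 [y])
[8] deliver 0→1 → N1(lead b4 [y])
[9] deliver 1→2 → N2(foll b4 [y])
[10] deliver 2→1 → ∅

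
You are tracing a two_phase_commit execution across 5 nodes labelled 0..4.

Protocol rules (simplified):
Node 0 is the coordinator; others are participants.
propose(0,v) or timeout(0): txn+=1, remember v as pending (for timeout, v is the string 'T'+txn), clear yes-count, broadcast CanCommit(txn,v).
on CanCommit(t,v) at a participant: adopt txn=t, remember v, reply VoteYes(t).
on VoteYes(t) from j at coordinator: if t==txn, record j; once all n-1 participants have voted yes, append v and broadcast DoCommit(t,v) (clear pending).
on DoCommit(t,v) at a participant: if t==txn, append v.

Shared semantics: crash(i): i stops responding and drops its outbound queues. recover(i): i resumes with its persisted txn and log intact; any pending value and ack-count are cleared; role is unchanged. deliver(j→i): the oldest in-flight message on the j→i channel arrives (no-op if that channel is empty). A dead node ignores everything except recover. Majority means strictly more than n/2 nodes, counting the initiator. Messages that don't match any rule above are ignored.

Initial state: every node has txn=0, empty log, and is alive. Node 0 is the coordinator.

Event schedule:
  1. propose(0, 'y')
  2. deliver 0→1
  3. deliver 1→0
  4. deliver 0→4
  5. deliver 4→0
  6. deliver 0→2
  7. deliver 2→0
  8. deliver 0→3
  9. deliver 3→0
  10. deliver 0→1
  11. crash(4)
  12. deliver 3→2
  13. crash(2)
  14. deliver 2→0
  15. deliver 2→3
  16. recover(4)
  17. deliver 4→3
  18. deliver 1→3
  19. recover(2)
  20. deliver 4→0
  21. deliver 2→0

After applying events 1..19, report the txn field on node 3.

1

[1] propose(0,'y') → N0(coor t1 [-])
[2] deliver 0→1 → N1(part t1 [-])
[3] deliver 1→0 → ∅
[4] deliver 0→4 → N4(part t1 [-])
[5] deliver 4→0 → ∅
[6] deliver 0→2 → N2(part t1 [-])
[7] deliver 2→0 → ∅
[8] deliver 0→3 → N3(part t1 [-])
[9] deliver 3→0 → N0(coor t1 [y])
[10] deliver 0→1 → N1(part t1 [y])
[11] crash(4) → N4(✗part t1 [-])
[12] deliver 3→2 → ∅
[13] crash(2) → N2(✗part t1 [-])
[14] deliver 2→0 → ∅
[15] deliver 2→3 → ∅
[16] recover(4) → N4(part t1 [-])
[17] deliver 4→3 → ∅
[18] deliver 1→3 → ∅
[19] recover(2) → N2(part t1 [-])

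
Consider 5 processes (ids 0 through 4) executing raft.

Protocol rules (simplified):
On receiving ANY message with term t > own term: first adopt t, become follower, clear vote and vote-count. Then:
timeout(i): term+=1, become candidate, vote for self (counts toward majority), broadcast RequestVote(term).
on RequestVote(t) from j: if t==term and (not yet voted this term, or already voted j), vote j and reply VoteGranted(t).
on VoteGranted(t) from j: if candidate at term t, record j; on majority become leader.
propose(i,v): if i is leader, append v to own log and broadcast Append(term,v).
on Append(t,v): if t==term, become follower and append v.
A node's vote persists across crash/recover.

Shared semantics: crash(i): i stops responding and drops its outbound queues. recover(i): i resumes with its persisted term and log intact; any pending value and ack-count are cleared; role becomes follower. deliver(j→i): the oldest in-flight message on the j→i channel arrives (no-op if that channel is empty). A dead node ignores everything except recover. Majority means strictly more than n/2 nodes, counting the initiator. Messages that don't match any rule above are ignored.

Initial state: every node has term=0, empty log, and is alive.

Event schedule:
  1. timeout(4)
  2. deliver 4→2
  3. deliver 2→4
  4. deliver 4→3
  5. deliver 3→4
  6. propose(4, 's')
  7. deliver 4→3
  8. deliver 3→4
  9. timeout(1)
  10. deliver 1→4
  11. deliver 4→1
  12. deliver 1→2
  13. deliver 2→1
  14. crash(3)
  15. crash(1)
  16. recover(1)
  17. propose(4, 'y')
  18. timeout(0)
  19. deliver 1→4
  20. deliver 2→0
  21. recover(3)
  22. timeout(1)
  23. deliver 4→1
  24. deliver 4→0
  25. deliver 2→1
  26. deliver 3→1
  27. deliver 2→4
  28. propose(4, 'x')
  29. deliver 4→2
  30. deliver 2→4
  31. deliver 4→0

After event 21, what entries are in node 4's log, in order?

step 1 timeout(4): 4={cand,t=1,log=-}
step 2 deliver 4→2: 2={foll,t=1,log=-}
step 3 deliver 2→4: —
step 4 deliver 4→3: 3={foll,t=1,log=-}
step 5 deliver 3→4: 4={lead,t=1,log=-}
step 6 propose(4,'s'): 4={lead,t=1,log=s}
step 7 deliver 4→3: 3={foll,t=1,log=s}
step 8 deliver 3→4: —
step 9 timeout(1): 1={cand,t=1,log=-}
step 10 deliver 1→4: —
step 11 deliver 4→1: —
step 12 deliver 1→2: —
step 13 deliver 2→1: —
step 14 crash(3): 3={✗foll,t=1,log=s}
step 15 crash(1): 1={✗cand,t=1,log=-}
step 16 recover(1): 1={foll,t=1,log=-}
step 17 propose(4,'y'): 4={lead,t=1,log=s,y}
step 18 timeout(0): 0={cand,t=1,log=-}
step 19 deliver 1→4: —
step 20 deliver 2→0: —
step 21 recover(3): 3={foll,t=1,log=s}

s,y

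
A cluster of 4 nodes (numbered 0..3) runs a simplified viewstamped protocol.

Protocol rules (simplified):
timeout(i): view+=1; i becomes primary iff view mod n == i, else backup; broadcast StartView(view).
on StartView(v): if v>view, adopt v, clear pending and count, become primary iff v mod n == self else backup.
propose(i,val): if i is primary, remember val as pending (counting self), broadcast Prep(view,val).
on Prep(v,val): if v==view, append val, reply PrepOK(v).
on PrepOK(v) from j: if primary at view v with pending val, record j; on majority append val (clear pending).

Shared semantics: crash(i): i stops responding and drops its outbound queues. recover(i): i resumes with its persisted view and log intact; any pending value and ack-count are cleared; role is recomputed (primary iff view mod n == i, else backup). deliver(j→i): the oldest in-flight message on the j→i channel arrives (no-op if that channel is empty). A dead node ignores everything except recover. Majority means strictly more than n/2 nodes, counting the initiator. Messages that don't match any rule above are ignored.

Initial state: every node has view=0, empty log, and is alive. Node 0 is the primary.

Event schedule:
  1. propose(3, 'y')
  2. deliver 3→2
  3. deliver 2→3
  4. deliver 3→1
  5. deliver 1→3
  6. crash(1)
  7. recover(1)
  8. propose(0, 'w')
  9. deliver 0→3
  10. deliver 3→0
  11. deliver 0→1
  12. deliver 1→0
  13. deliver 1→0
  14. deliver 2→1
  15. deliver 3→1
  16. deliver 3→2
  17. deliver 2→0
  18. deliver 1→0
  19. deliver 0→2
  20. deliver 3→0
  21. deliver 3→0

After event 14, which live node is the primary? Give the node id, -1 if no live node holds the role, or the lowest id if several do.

after 1 — propose(3,'y'): ·
after 2 — deliver 3→2: ·
after 3 — deliver 2→3: ·
after 4 — deliver 3→1: ·
after 5 — deliver 1→3: ·
after 6 — crash(1): n1:✗back/v0/[-]
after 7 — recover(1): n1:back/v0/[-]
after 8 — propose(0,'w'): ·
after 9 — deliver 0→3: n3:back/v0/[w]
after 10 — deliver 3→0: ·
after 11 — deliver 0→1: n1:back/v0/[w]
after 12 — deliver 1→0: n0:prim/v0/[w]
after 13 — deliver 1→0: ·
after 14 — deliver 2→1: ·

0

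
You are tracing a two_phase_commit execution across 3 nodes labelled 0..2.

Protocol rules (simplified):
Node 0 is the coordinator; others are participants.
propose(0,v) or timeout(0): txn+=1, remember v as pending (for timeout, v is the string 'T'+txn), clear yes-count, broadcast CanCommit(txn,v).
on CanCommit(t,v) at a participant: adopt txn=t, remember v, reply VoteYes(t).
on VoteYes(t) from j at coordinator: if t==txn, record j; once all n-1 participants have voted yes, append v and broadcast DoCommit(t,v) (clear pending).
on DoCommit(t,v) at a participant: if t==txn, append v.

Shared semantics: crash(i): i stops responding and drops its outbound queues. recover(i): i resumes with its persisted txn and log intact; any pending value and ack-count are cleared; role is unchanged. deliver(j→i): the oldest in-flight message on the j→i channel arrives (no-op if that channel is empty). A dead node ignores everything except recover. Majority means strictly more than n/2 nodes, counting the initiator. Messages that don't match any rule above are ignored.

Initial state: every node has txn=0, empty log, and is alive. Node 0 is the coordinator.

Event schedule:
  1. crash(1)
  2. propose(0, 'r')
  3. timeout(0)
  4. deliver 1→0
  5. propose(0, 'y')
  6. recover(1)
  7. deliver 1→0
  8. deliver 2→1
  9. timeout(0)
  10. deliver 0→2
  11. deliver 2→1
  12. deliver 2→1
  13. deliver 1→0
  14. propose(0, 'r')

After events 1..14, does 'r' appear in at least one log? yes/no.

1. crash(1):  <1:✗part t0 ->
2. propose(0,'r'):  <0:coor t1 ->
3. timeout(0):  <0:coor t2 ->
4. deliver 1→0:  nop
5. propose(0,'y'):  <0:coor t3 ->
6. recover(1):  <1:part t0 ->
7. deliver 1→0:  nop
8. deliver 2→1:  nop
9. timeout(0):  <0:coor t4 ->
10. deliver 0→2:  <2:part t1 ->
11. deliver 2→1:  nop
12. deliver 2→1:  nop
13. deliver 1→0:  nop
14. propose(0,'r'):  <0:coor t5 ->

no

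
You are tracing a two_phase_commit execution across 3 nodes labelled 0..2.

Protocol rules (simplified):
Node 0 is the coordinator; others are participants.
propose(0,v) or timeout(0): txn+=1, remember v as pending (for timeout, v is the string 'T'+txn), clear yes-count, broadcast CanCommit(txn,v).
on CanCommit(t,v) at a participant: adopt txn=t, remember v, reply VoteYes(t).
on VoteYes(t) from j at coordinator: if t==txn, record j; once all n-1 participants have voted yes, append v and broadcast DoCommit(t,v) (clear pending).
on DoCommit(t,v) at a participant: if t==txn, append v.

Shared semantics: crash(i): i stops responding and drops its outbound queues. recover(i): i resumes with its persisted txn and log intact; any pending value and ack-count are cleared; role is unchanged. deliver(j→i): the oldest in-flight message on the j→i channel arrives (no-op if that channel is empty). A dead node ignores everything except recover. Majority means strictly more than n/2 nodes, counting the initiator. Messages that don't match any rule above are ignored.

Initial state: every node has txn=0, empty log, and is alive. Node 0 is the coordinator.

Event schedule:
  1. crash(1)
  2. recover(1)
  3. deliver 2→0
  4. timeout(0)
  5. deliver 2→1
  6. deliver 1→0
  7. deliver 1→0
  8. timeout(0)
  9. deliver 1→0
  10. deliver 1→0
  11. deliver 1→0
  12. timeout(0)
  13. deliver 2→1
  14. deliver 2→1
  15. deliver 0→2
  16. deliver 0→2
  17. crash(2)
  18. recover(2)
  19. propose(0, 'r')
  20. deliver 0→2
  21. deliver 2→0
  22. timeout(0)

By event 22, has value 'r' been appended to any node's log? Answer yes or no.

after 1 — crash(1): n1:✗part/t0/[-]
after 2 — recover(1): n1:part/t0/[-]
after 3 — deliver 2→0: ·
after 4 — timeout(0): n0:coor/t1/[-]
after 5 — deliver 2→1: ·
after 6 — deliver 1→0: ·
after 7 — deliver 1→0: ·
after 8 — timeout(0): n0:coor/t2/[-]
after 9 — deliver 1→0: ·
after 10 — deliver 1→0: ·
after 11 — deliver 1→0: ·
after 12 — timeout(0): n0:coor/t3/[-]
after 13 — deliver 2→1: ·
after 14 — deliver 2→1: ·
after 15 — deliver 0→2: n2:part/t1/[-]
after 16 — deliver 0→2: n2:part/t2/[-]
after 17 — crash(2): n2:✗part/t2/[-]
after 18 — recover(2): n2:part/t2/[-]
after 19 — propose(0,'r'): n0:coor/t4/[-]
after 20 — deliver 0→2: n2:part/t3/[-]
after 21 — deliver 2→0: ·
after 22 — timeout(0): n0:coor/t5/[-]

no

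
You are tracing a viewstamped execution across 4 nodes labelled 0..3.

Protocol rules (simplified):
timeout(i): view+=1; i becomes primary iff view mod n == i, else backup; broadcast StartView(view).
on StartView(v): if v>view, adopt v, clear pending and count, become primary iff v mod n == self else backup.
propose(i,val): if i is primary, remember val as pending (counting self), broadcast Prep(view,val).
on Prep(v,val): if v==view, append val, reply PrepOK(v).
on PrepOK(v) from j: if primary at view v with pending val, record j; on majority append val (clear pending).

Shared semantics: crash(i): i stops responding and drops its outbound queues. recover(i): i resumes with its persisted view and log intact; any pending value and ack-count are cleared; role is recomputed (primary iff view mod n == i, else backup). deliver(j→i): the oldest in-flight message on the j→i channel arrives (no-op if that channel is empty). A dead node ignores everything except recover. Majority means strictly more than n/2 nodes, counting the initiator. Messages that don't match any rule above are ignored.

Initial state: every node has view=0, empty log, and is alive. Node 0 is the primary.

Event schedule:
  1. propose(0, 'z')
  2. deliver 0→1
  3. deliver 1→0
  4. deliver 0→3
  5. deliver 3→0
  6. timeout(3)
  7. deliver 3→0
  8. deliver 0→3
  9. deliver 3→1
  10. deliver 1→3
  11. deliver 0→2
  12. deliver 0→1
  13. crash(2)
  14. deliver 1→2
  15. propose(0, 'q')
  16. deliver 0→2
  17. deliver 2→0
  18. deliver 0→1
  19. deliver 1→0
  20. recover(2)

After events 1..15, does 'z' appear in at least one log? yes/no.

e1 propose(0,'z'): ·
e2 deliver 0→1: 1[back,v=0,z]
e3 deliver 1→0: ·
e4 deliver 0→3: 3[back,v=0,z]
e5 deliver 3→0: 0[prim,v=0,z]
e6 timeout(3): 3[back,v=1,z]
e7 deliver 3→0: 0[back,v=1,z]
e8 deliver 0→3: ·
e9 deliver 3→1: 1[prim,v=1,z]
e10 deliver 1→3: ·
e11 deliver 0→2: 2[back,v=0,z]
e12 deliver 0→1: ·
e13 crash(2): 2[✗back,v=0,z]
e14 deliver 1→2: ·
e15 propose(0,'q'): ·

yes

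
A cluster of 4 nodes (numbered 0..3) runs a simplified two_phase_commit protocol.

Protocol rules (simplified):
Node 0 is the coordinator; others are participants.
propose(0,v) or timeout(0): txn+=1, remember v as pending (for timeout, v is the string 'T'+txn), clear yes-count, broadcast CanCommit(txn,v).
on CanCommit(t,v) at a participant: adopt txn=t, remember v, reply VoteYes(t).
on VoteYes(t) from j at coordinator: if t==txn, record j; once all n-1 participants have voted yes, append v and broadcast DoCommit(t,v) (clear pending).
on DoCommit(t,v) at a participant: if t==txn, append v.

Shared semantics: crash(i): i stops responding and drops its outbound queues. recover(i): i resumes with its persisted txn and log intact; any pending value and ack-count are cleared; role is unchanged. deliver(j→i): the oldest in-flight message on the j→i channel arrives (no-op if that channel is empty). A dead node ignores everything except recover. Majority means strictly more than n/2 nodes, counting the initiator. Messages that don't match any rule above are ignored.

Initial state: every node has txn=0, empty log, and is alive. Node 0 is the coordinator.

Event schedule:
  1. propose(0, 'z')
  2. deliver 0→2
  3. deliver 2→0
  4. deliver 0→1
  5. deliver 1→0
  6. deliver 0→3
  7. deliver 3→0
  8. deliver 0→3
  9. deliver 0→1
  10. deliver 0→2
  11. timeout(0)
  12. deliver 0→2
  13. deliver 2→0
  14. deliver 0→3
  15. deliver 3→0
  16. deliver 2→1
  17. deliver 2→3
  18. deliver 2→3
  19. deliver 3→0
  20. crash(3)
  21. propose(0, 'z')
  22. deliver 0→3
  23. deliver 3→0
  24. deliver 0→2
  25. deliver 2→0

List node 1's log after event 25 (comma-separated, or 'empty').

1. propose(0,'z'):  <0:coor t1 ->
2. deliver 0→2:  <2:part t1 ->
3. deliver 2→0:  nop
4. deliver 0→1:  <1:part t1 ->
5. deliver 1→0:  nop
6. deliver 0→3:  <3:part t1 ->
7. deliver 3→0:  <0:coor t1 z>
8. deliver 0→3:  <3:part t1 z>
9. deliver 0→1:  <1:part t1 z>
10. deliver 0→2:  <2:part t1 z>
11. timeout(0):  <0:coor t2 z>
12. deliver 0→2:  <2:part t2 z>
13. deliver 2→0:  nop
14. deliver 0→3:  <3:part t2 z>
15. deliver 3→0:  nop
16. deliver 2→1:  nop
17. deliver 2→3:  nop
18. deliver 2→3:  nop
19. deliver 3→0:  nop
20. crash(3):  <3:✗part t2 z>
21. propose(0,'z'):  <0:coor t3 z>
22. deliver 0→3:  nop
23. deliver 3→0:  nop
24. deliver 0→2:  <2:part t3 z>
25. deliver 2→0:  nop

z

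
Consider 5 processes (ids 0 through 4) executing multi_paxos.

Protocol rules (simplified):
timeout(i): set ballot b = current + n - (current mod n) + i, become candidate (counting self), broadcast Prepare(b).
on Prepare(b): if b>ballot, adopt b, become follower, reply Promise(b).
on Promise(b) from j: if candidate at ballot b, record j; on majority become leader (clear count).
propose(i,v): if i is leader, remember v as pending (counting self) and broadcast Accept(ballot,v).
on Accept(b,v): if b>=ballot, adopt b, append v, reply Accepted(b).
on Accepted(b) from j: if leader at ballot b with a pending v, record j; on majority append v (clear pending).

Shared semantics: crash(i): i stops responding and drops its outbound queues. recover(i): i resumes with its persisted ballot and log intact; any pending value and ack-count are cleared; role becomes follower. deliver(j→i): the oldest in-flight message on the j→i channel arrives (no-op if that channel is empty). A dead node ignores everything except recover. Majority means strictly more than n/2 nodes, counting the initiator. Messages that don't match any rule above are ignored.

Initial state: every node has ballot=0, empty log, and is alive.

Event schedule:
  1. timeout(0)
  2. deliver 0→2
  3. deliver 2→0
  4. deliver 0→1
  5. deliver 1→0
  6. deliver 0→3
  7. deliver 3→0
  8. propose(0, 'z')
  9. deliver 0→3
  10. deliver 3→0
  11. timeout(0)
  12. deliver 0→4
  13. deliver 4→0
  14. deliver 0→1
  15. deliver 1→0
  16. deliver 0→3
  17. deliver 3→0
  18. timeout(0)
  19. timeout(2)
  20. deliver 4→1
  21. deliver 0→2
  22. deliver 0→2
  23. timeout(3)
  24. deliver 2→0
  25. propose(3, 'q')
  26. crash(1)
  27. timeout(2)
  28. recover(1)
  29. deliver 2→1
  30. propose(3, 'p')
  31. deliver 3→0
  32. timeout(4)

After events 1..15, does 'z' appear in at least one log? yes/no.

yes

after 1 — timeout(0): n0:cand/b5/[-]
after 2 — deliver 0→2: n2:foll/b5/[-]
after 3 — deliver 2→0: ·
after 4 — deliver 0→1: n1:foll/b5/[-]
after 5 — deliver 1→0: n0:lead/b5/[-]
after 6 — deliver 0→3: n3:foll/b5/[-]
after 7 — deliver 3→0: ·
after 8 — propose(0,'z'): ·
after 9 — deliver 0→3: n3:foll/b5/[z]
after 10 — deliver 3→0: ·
after 11 — timeout(0): n0:cand/b10/[-]
after 12 — deliver 0→4: n4:foll/b5/[-]
after 13 — deliver 4→0: ·
after 14 — deliver 0→1: n1:foll/b5/[z]
after 15 — deliver 1→0: ·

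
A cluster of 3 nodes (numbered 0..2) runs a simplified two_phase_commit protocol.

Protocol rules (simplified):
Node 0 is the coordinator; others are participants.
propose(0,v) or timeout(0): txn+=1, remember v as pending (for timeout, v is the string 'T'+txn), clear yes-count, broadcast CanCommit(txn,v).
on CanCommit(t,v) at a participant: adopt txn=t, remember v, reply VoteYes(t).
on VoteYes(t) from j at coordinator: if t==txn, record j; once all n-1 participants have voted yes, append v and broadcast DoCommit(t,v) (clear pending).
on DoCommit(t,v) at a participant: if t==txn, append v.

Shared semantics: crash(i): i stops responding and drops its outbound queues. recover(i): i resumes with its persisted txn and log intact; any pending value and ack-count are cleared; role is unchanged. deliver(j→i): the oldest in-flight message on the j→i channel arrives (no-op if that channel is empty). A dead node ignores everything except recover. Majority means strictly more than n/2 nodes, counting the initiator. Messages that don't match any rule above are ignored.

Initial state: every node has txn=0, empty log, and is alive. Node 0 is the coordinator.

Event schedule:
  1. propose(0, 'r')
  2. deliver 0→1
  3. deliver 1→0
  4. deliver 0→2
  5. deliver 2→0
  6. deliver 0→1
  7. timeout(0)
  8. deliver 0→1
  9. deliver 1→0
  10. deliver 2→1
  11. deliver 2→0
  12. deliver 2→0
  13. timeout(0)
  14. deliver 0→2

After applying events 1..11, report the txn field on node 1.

2

step 1 propose(0,'r'): 0={coor,t=1,log=-}
step 2 deliver 0→1: 1={part,t=1,log=-}
step 3 deliver 1→0: —
step 4 deliver 0→2: 2={part,t=1,log=-}
step 5 deliver 2→0: 0={coor,t=1,log=r}
step 6 deliver 0→1: 1={part,t=1,log=r}
step 7 timeout(0): 0={coor,t=2,log=r}
step 8 deliver 0→1: 1={part,t=2,log=r}
step 9 deliver 1→0: —
step 10 deliver 2→1: —
step 11 deliver 2→0: —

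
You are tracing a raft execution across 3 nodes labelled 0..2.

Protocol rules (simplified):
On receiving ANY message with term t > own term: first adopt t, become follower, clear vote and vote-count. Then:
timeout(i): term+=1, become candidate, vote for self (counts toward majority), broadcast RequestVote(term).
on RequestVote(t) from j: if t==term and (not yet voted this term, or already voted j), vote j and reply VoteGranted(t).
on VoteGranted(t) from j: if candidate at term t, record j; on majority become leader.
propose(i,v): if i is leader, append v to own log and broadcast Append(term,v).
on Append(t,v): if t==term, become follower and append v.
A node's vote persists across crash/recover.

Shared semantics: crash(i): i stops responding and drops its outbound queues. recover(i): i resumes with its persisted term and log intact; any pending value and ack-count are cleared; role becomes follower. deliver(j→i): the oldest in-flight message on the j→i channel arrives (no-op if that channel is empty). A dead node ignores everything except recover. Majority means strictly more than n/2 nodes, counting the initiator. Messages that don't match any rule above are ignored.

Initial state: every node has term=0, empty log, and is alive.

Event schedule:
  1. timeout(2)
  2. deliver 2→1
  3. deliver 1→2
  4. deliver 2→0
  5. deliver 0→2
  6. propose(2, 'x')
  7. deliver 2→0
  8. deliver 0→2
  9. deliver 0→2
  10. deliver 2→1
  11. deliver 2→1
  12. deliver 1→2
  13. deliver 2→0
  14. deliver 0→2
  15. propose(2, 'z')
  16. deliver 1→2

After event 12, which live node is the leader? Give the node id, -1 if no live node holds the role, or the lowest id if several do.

2

1. timeout(2):  <2:cand t1 ->
2. deliver 2→1:  <1:foll t1 ->
3. deliver 1→2:  <2:lead t1 ->
4. deliver 2→0:  <0:foll t1 ->
5. deliver 0→2:  nop
6. propose(2,'x'):  <2:lead t1 x>
7. deliver 2→0:  <0:foll t1 x>
8. deliver 0→2:  nop
9. deliver 0→2:  nop
10. deliver 2→1:  <1:foll t1 x>
11. deliver 2→1:  nop
12. deliver 1→2:  nop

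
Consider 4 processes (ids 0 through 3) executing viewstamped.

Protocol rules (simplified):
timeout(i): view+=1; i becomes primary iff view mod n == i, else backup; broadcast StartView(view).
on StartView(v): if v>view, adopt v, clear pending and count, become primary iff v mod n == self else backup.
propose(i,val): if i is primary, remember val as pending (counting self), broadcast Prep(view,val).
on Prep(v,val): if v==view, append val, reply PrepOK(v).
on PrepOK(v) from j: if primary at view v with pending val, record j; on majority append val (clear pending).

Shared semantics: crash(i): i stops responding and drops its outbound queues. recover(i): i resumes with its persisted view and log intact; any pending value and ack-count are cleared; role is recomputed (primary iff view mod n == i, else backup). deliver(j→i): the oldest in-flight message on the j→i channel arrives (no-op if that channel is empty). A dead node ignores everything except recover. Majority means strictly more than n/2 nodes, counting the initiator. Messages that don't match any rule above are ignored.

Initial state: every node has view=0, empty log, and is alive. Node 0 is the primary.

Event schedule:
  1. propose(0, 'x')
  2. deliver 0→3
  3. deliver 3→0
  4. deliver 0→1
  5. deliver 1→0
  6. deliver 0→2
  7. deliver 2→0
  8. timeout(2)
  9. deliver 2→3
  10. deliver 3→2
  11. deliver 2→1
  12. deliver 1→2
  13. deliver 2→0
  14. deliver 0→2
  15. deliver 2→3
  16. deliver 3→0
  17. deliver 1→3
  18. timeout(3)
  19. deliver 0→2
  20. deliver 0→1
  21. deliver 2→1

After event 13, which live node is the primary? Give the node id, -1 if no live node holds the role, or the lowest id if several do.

1

step 1 propose(0,'x'): —
step 2 deliver 0→3: 3={back,v=0,log=x}
step 3 deliver 3→0: —
step 4 deliver 0→1: 1={back,v=0,log=x}
step 5 deliver 1→0: 0={prim,v=0,log=x}
step 6 deliver 0→2: 2={back,v=0,log=x}
step 7 deliver 2→0: —
step 8 timeout(2): 2={back,v=1,log=x}
step 9 deliver 2→3: 3={back,v=1,log=x}
step 10 deliver 3→2: —
step 11 deliver 2→1: 1={prim,v=1,log=x}
step 12 deliver 1→2: —
step 13 deliver 2→0: 0={back,v=1,log=x}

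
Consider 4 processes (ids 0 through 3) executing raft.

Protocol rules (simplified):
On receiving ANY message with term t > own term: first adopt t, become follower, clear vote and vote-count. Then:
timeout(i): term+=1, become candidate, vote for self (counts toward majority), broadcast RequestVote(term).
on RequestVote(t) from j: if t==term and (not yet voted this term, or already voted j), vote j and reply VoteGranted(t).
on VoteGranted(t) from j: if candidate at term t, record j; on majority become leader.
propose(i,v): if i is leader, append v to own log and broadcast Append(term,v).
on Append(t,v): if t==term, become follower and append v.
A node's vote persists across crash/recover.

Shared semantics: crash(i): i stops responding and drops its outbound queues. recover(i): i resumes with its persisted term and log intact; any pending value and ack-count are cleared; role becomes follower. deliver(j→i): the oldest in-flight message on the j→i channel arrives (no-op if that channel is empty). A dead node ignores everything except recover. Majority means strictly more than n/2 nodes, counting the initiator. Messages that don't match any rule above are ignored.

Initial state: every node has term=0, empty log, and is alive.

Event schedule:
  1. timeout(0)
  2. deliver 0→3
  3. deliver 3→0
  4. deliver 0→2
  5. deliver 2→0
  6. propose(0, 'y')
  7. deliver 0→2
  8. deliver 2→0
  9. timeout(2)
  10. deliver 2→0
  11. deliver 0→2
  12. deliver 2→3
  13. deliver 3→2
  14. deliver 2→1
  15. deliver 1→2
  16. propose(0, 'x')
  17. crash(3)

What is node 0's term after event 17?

[1] timeout(0) → N0(cand t1 [-])
[2] deliver 0→3 → N3(foll t1 [-])
[3] deliver 3→0 → ∅
[4] deliver 0→2 → N2(foll t1 [-])
[5] deliver 2→0 → N0(lead t1 [-])
[6] propose(0,'y') → N0(lead t1 [y])
[7] deliver 0→2 → N2(foll t1 [y])
[8] deliver 2→0 → ∅
[9] timeout(2) → N2(cand t2 [y])
[10] deliver 2→0 → N0(foll t2 [y])
[11] deliver 0→2 → ∅
[12] deliver 2→3 → N3(foll t2 [-])
[13] deliver 3→2 → N2(lead t2 [y])
[14] deliver 2→1 → N1(foll t2 [-])
[15] deliver 1→2 → ∅
[16] propose(0,'x') → ∅
[17] crash(3) → N3(✗foll t2 [-])

2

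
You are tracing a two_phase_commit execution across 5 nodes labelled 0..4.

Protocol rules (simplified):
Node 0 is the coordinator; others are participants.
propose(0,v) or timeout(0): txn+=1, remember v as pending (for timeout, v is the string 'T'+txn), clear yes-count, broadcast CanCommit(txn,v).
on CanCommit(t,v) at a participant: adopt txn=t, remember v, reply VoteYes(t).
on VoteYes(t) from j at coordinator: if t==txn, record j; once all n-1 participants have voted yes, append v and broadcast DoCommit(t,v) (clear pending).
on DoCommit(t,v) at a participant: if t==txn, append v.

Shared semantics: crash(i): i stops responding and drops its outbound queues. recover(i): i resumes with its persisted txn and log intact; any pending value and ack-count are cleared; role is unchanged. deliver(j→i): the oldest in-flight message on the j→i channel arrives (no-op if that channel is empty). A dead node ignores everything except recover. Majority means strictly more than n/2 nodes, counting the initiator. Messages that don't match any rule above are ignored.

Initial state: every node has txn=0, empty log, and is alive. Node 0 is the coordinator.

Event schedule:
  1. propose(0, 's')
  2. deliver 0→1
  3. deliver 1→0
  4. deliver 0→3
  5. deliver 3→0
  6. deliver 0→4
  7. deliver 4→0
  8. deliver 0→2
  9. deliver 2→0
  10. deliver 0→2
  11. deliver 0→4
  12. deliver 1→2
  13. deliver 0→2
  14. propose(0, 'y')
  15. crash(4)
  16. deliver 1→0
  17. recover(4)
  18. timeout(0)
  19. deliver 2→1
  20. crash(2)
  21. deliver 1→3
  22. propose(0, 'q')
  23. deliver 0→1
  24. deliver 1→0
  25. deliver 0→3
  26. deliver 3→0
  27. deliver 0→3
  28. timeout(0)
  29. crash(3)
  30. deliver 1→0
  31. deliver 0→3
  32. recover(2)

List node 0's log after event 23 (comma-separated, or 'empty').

s

1. propose(0,'s'):  <0:coor t1 ->
2. deliver 0→1:  <1:part t1 ->
3. deliver 1→0:  nop
4. deliver 0→3:  <3:part t1 ->
5. deliver 3→0:  nop
6. deliver 0→4:  <4:part t1 ->
7. deliver 4→0:  nop
8. deliver 0→2:  <2:part t1 ->
9. deliver 2→0:  <0:coor t1 s>
10. deliver 0→2:  <2:part t1 s>
11. deliver 0→4:  <4:part t1 s>
12. deliver 1→2:  nop
13. deliver 0→2:  nop
14. propose(0,'y'):  <0:coor t2 s>
15. crash(4):  <4:✗part t1 s>
16. deliver 1→0:  nop
17. recover(4):  <4:part t1 s>
18. timeout(0):  <0:coor t3 s>
19. deliver 2→1:  nop
20. crash(2):  <2:✗part t1 s>
21. deliver 1→3:  nop
22. propose(0,'q'):  <0:coor t4 s>
23. deliver 0→1:  <1:part t1 s>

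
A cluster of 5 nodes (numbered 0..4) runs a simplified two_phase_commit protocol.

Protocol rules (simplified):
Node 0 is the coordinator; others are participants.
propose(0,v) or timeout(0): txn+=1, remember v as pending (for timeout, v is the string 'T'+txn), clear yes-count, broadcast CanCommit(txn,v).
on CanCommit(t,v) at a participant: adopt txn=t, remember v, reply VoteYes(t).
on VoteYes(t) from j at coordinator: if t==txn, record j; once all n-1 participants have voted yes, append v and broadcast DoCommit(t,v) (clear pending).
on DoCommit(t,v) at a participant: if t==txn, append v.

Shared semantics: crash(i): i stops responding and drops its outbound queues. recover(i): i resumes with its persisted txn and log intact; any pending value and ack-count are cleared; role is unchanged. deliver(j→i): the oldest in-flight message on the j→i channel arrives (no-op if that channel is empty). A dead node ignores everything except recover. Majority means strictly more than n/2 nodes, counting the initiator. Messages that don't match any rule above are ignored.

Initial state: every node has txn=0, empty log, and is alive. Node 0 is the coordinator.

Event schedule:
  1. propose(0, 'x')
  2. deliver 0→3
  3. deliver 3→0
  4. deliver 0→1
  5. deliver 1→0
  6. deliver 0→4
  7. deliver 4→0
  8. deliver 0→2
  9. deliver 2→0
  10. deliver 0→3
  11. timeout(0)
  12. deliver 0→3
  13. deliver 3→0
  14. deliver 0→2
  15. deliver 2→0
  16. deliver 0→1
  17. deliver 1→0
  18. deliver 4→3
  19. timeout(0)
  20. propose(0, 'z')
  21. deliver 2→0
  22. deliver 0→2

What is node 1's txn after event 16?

1

after 1 — propose(0,'x'): n0:coor/t1/[-]
after 2 — deliver 0→3: n3:part/t1/[-]
after 3 — deliver 3→0: ·
after 4 — deliver 0→1: n1:part/t1/[-]
after 5 — deliver 1→0: ·
after 6 — deliver 0→4: n4:part/t1/[-]
after 7 — deliver 4→0: ·
after 8 — deliver 0→2: n2:part/t1/[-]
after 9 — deliver 2→0: n0:coor/t1/[x]
after 10 — deliver 0→3: n3:part/t1/[x]
after 11 — timeout(0): n0:coor/t2/[x]
after 12 — deliver 0→3: n3:part/t2/[x]
after 13 — deliver 3→0: ·
after 14 — deliver 0→2: n2:part/t1/[x]
after 15 — deliver 2→0: ·
after 16 — deliver 0→1: n1:part/t1/[x]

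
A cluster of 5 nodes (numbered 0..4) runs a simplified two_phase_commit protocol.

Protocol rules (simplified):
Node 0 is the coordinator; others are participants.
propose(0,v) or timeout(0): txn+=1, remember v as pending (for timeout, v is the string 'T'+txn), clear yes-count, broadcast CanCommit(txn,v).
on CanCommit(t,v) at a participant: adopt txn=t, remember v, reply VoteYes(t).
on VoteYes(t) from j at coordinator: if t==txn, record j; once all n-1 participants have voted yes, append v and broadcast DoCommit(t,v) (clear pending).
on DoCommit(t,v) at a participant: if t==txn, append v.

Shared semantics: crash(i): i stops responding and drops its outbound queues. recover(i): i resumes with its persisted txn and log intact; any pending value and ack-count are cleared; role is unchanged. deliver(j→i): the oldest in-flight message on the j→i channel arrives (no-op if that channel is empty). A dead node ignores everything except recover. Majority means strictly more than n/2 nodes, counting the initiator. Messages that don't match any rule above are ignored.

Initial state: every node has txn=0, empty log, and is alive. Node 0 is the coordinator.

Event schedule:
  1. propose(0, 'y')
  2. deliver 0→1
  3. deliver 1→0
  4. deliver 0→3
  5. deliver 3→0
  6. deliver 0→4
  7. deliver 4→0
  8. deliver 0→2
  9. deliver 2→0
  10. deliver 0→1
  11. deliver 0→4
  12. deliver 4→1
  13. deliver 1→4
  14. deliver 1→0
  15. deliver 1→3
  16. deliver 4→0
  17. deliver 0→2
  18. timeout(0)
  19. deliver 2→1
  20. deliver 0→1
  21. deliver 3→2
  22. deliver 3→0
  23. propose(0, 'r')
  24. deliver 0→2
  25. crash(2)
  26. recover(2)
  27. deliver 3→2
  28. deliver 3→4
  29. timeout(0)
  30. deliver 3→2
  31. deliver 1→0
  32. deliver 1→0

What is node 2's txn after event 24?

2

after 1 — propose(0,'y'): n0:coor/t1/[-]
after 2 — deliver 0→1: n1:part/t1/[-]
after 3 — deliver 1→0: ·
after 4 — deliver 0→3: n3:part/t1/[-]
after 5 — deliver 3→0: ·
after 6 — deliver 0→4: n4:part/t1/[-]
after 7 — deliver 4→0: ·
after 8 — deliver 0→2: n2:part/t1/[-]
after 9 — deliver 2→0: n0:coor/t1/[y]
after 10 — deliver 0→1: n1:part/t1/[y]
after 11 — deliver 0→4: n4:part/t1/[y]
after 12 — deliver 4→1: ·
after 13 — deliver 1→4: ·
after 14 — deliver 1→0: ·
after 15 — deliver 1→3: ·
after 16 — deliver 4→0: ·
after 17 — deliver 0→2: n2:part/t1/[y]
after 18 — timeout(0): n0:coor/t2/[y]
after 19 — deliver 2→1: ·
after 20 — deliver 0→1: n1:part/t2/[y]
after 21 — deliver 3→2: ·
after 22 — deliver 3→0: ·
after 23 — propose(0,'r'): n0:coor/t3/[y]
after 24 — deliver 0→2: n2:part/t2/[y]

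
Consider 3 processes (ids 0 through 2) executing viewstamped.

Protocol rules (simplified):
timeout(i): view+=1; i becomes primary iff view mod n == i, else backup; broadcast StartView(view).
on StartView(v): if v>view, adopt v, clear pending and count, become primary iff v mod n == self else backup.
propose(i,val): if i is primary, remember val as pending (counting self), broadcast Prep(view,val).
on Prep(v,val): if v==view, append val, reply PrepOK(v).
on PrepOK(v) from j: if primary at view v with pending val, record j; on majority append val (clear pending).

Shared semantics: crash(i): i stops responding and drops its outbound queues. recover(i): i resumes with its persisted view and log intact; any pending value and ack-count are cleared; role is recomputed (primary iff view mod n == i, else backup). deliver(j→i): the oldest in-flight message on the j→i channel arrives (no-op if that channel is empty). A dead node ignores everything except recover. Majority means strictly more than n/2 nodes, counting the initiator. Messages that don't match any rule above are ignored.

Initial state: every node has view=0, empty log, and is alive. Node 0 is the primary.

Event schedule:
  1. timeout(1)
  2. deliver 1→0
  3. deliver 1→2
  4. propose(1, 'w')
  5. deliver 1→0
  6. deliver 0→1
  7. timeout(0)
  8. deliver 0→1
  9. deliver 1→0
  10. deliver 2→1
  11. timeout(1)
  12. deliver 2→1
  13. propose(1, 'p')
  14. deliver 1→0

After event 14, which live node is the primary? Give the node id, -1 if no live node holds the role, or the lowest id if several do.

0

[1] timeout(1) → N1(prim v1 [-])
[2] deliver 1→0 → N0(back v1 [-])
[3] deliver 1→2 → N2(back v1 [-])
[4] propose(1,'w') → ∅
[5] deliver 1→0 → N0(back v1 [w])
[6] deliver 0→1 → N1(prim v1 [w])
[7] timeout(0) → N0(back v2 [w])
[8] deliver 0→1 → N1(back v2 [w])
[9] deliver 1→0 → ∅
[10] deliver 2→1 → ∅
[11] timeout(1) → N1(back v3 [w])
[12] deliver 2→1 → ∅
[13] propose(1,'p') → ∅
[14] deliver 1→0 → N0(prim v3 [w])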